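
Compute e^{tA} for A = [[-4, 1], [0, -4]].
A has Jordan form J = [[-4, 1], [0, -4]] with A = PJP^{-1}, so e^{tA} = P e^{tJ} P^{-1}.

For a Jordan block J_k(λ), e^{tJ_k(λ)} = e^{λt} · (I + tN + t^2 N^2/2! + ... + t^{k-1} N^{k-1}/(k-1)!) where N is the nilpotent superdiagonal part.

Assembling the blocks and conjugating back gives the entries of e^{tA} as shown above.

e^{tA} = [[e^{-4*t}, t*e^{-4*t}], [0, e^{-4*t}]]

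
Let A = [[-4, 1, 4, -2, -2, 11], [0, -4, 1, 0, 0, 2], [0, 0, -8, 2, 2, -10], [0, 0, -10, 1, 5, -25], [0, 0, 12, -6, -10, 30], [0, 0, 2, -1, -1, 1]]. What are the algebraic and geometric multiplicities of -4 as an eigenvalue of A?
algebraic multiplicity 6, geometric multiplicity 3

The characteristic polynomial is (x + 4)^6, so the factor x + 4 appears with exponent 6: the algebraic multiplicity is 6.

rank(A + 4I) = 3, so the eigenspace has dimension 6 - 3 = 3: the geometric multiplicity is 3.

Since 3 < 6, A is not diagonalizable.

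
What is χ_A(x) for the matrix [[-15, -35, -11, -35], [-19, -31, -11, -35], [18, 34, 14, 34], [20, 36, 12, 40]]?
χ_A(x) = (x - 4)^3(x + 4)

xI - A = [[x + 15, 35, 11, 35], [19, x + 31, 11, 35], [-18, -34, x - 14, -34], [-20, -36, -12, x - 40]].

Expanding det(xI - A) along the first row:
det(xI - A) = + (x + 15)·det([[x + 31, 11, 35], [-34, x - 14, -34], [-36, -12, x - 40]]) - (35)·det([[19, 11, 35], [-18, x - 14, -34], [-20, -12, x - 40]]) + (11)·det([[19, x + 31, 35], [-18, -34, -34], [-20, -36, x - 40]]) - (35)·det([[19, x + 31, 11], [-18, -34, x - 14], [-20, -36, -12]]).

Evaluating gives χ_A(x) = x^4 - 8x^3 + 128x - 256 = (x - 4)^3(x + 4).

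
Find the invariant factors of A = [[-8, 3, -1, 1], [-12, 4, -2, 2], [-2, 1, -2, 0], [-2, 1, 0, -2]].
(x + 2)^2, (x + 2)^2

The Jordan structure of A has elementary divisors (x + 2)^2, (x + 2)^2. Arranging the block sizes at each eigenvalue in decreasing order and taking row products gives the invariant factors.

Invariant factors (smallest first, each dividing the next): (x + 2)^2, (x + 2)^2.

Check: the last factor (x + 2)^2 is the minimal polynomial, and the product (x + 2)^4 is the characteristic polynomial.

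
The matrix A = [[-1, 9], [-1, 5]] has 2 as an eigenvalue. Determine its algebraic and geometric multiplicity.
algebraic multiplicity 2, geometric multiplicity 1

The characteristic polynomial is (x - 2)^2, so the factor x - 2 appears with exponent 2: the algebraic multiplicity is 2.

rank(A - 2I) = 1, so the eigenspace has dimension 2 - 1 = 1: the geometric multiplicity is 1.

Since 1 < 2, A is not diagonalizable.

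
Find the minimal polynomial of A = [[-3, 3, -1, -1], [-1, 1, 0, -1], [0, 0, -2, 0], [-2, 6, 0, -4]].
The characteristic polynomial factors as (x + 2)^4. The minimal polynomial is ∏(x - λ)^{k_λ} where k_λ is the size of the largest Jordan block at λ.

For λ = -2: rank(A + 2I) = 2, and the largest Jordan block has size 3 (the smallest k with rank((A + 2I)^k) = rank((A + 2I)^(k+1))).

So m_A(x) = (x + 2)^3.

m_A(x) = (x + 2)^3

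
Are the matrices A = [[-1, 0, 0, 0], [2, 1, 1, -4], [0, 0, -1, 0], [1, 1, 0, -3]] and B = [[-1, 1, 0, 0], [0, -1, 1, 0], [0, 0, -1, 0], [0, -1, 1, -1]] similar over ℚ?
Two matrices over a field are similar if and only if they have the same invariant factors.

Both A and B have characteristic polynomial (x + 1)^4 and minimal polynomial (x + 1)^3. Computing further, both have invariant factors x + 1, (x + 1)^3. Hence A and B are similar.

Yes.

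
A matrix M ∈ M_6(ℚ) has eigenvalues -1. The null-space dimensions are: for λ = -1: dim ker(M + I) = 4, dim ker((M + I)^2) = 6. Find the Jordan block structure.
λ = -1: successive nullity increments [4, 2] count blocks of size ≥ k; block sizes are [2, 2, 1, 1].

Jordan blocks: (-1, 2), (-1, 2), (-1, 1), (-1, 1)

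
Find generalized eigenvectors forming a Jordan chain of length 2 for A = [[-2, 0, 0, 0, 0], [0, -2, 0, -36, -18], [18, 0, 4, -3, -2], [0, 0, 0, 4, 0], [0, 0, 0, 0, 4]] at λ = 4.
v_1 = [[0, 0, 0, 1, -2]]^T, v_2 = [[0, 0, 1, 0, 0]]^T

We seek v_1 ∈ ker((A - 4I)^2) \ ker(A - 4I), then set v_{i+1} = (A - 4I) v_i.

One such chain is v_1 = [[0, 0, 0, 1, -2]]^T, v_2 = [[0, 0, 1, 0, 0]]^T. Check: (A - 4I) v_2 = [[0, 0, 0, 0, 0]]^T = 0.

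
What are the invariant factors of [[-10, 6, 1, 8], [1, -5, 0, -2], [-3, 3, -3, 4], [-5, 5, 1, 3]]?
(x + 3)(x + 4)^3

The Jordan structure of A has elementary divisors (x + 4)^3, (x + 3). Arranging the block sizes at each eigenvalue in decreasing order and taking row products gives the invariant factors.

Invariant factors (smallest first, each dividing the next): (x + 3)(x + 4)^3.

Check: the last factor (x + 3)(x + 4)^3 is the minimal polynomial, and the product (x + 3)(x + 4)^3 is the characteristic polynomial.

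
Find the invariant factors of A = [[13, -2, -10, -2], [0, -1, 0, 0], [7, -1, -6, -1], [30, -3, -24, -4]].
x + 1, (x - 2)^2(x + 1)

The Jordan structure of A has elementary divisors (x + 1), (x + 1), (x - 2)^2. Arranging the block sizes at each eigenvalue in decreasing order and taking row products gives the invariant factors.

Invariant factors (smallest first, each dividing the next): x + 1, (x - 2)^2(x + 1).

Check: the last factor (x - 2)^2(x + 1) is the minimal polynomial, and the product (x - 2)^2(x + 1)^2 is the characteristic polynomial.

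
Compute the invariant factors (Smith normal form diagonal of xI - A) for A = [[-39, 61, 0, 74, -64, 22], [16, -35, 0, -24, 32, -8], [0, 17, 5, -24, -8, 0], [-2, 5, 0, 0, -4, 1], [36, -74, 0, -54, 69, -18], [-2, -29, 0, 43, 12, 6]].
(x - 5)(x + 3), (x - 5)^2(x + 3)^2

The Jordan structure of A has elementary divisors (x + 3)^2, (x + 3), (x - 5)^2, (x - 5). Arranging the block sizes at each eigenvalue in decreasing order and taking row products gives the invariant factors.

Invariant factors (smallest first, each dividing the next): (x - 5)(x + 3), (x - 5)^2(x + 3)^2.

Check: the last factor (x - 5)^2(x + 3)^2 is the minimal polynomial, and the product (x - 5)^3(x + 3)^3 is the characteristic polynomial.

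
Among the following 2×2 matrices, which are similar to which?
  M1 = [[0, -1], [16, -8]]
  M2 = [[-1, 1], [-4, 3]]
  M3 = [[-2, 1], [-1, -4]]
3 classes: {M1}, {M2}, {M3}

Characteristic polynomials: χ_{M1} = (x + 4)^2, χ_{M2} = (x - 1)^2, χ_{M3} = (x + 3)^2.

{M1}: invariant factors (x + 4)^2.

{M2}: invariant factors (x - 1)^2.

{M3}: invariant factors (x + 3)^2.

Matrices are similar if and only if their invariant-factor lists agree; the partition into similarity classes is {M1}, {M2}, {M3}.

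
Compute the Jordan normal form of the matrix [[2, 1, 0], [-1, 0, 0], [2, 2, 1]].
The characteristic polynomial is det(xI - A) = (x - 1)^3, so the eigenvalues are 1 (algebraic multiplicity 3).

For λ = 1: rank(A - I) = 1, rank((A - I)^2) = 0. The eigenspace has dimension 3 - 1 = 2, so there are 2 Jordan blocks; the rank sequence gives block sizes [2, 1].

Assembling the blocks gives the Jordan form J above.

J = [[1, 1, 0], [0, 1, 0], [0, 0, 1]]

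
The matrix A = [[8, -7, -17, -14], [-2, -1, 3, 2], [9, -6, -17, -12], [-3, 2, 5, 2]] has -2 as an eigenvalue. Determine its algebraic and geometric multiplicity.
The characteristic polynomial is (x + 2)^4, so the factor x + 2 appears with exponent 4: the algebraic multiplicity is 4.

rank(A + 2I) = 2, so the eigenspace has dimension 4 - 2 = 2: the geometric multiplicity is 2.

Since 2 < 4, A is not diagonalizable.

algebraic multiplicity 4, geometric multiplicity 2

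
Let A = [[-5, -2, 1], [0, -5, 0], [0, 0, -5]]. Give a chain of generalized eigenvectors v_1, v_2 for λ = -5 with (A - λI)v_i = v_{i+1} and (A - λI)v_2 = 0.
We seek v_1 ∈ ker((A + 5I)^2) \ ker(A + 5I), then set v_{i+1} = (A + 5I) v_i.

One such chain is v_1 = [[0, 0, 1]]^T, v_2 = [[1, 0, 0]]^T. Check: (A + 5I) v_2 = [[0, 0, 0]]^T = 0.

v_1 = [[0, 0, 1]]^T, v_2 = [[1, 0, 0]]^T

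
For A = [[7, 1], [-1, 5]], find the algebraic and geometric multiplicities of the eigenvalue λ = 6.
The characteristic polynomial is (x - 6)^2, so the factor x - 6 appears with exponent 2: the algebraic multiplicity is 2.

rank(A - 6I) = 1, so the eigenspace has dimension 2 - 1 = 1: the geometric multiplicity is 1.

Since 1 < 2, A is not diagonalizable.

algebraic multiplicity 2, geometric multiplicity 1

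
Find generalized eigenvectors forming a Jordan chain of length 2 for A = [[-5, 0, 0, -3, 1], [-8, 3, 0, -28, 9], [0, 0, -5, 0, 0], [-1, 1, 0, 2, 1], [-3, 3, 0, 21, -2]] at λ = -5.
v_1 = [[0, -1, 0, 0, 1]]^T, v_2 = [[1, 1, 0, 0, 0]]^T

We seek v_1 ∈ ker((A + 5I)^2) \ ker(A + 5I), then set v_{i+1} = (A + 5I) v_i.

One such chain is v_1 = [[0, -1, 0, 0, 1]]^T, v_2 = [[1, 1, 0, 0, 0]]^T. Check: (A + 5I) v_2 = [[0, 0, 0, 0, 0]]^T = 0.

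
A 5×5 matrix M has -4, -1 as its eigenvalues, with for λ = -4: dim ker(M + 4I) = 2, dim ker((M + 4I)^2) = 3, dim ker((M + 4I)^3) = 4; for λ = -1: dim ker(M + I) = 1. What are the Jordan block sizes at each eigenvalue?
λ = -4: successive nullity increments [2, 1, 1] count blocks of size ≥ k; block sizes are [3, 1].
λ = -1: successive nullity increments [1] count blocks of size ≥ k; block sizes are [1].

Jordan blocks: (-4, 3), (-4, 1), (-1, 1)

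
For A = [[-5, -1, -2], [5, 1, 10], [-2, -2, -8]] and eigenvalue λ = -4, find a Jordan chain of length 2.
We seek v_1 ∈ ker((A + 4I)^2) \ ker(A + 4I), then set v_{i+1} = (A + 4I) v_i.

One such chain is v_1 = [[0, 1, 0]]^T, v_2 = [[-1, 5, -2]]^T. Check: (A + 4I) v_2 = [[0, 0, 0]]^T = 0.

v_1 = [[0, 1, 0]]^T, v_2 = [[-1, 5, -2]]^T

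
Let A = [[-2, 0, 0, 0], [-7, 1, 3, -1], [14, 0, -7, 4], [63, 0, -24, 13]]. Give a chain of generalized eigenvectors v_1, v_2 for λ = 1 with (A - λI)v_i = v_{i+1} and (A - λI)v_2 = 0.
We seek v_1 ∈ ker((A - I)^2) \ ker(A - I), then set v_{i+1} = (A - I) v_i.

One such chain is v_1 = [[0, 0, 1, 2]]^T, v_2 = [[0, 1, 0, 0]]^T. Check: (A - I) v_2 = [[0, 0, 0, 0]]^T = 0.

v_1 = [[0, 0, 1, 2]]^T, v_2 = [[0, 1, 0, 0]]^T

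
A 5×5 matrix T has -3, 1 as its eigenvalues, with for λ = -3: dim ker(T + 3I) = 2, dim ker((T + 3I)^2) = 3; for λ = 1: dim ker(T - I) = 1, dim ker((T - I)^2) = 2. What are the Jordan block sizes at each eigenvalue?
λ = -3: successive nullity increments [2, 1] count blocks of size ≥ k; block sizes are [2, 1].
λ = 1: successive nullity increments [1, 1] count blocks of size ≥ k; block sizes are [2].

Jordan blocks: (-3, 2), (-3, 1), (1, 2)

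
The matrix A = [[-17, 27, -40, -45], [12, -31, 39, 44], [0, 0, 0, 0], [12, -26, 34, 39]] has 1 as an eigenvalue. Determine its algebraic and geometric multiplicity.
algebraic multiplicity 1, geometric multiplicity 1

The characteristic polynomial is x(x - 1)(x + 5)^2, so the factor x - 1 appears with exponent 1: the algebraic multiplicity is 1.

rank(A - I) = 3, so the eigenspace has dimension 4 - 3 = 1: the geometric multiplicity is 1.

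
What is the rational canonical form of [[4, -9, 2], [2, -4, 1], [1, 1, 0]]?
R = [[0, 0, -1], [1, 0, 1], [0, 1, 0]]

The invariant factors of A (the non-unit diagonal entries of the Smith normal form of xI - A over ℚ[x]) are x^3 - x + 1, each dividing the next. The characteristic polynomial is their product, x^3 - x + 1.

The rational canonical form is the block-diagonal matrix of companion matrices C(f_i):
R = [[0, 0, -1], [1, 0, 1], [0, 1, 0]].

Note the characteristic polynomial does not split into linear factors over ℚ, so A has no Jordan form over ℚ; the rational canonical form exists over any field.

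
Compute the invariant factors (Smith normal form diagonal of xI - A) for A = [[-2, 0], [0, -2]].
x + 2, x + 2

The Jordan structure of A has elementary divisors (x + 2), (x + 2). Arranging the block sizes at each eigenvalue in decreasing order and taking row products gives the invariant factors.

Invariant factors (smallest first, each dividing the next): x + 2, x + 2.

Check: the last factor x + 2 is the minimal polynomial, and the product (x + 2)^2 is the characteristic polynomial.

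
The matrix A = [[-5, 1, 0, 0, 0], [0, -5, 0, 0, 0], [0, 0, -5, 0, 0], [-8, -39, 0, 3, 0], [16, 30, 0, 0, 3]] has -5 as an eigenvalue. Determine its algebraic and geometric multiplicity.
algebraic multiplicity 3, geometric multiplicity 2

The characteristic polynomial is (x - 3)^2(x + 5)^3, so the factor x + 5 appears with exponent 3: the algebraic multiplicity is 3.

rank(A + 5I) = 3, so the eigenspace has dimension 5 - 3 = 2: the geometric multiplicity is 2.

Since 2 < 3, A is not diagonalizable.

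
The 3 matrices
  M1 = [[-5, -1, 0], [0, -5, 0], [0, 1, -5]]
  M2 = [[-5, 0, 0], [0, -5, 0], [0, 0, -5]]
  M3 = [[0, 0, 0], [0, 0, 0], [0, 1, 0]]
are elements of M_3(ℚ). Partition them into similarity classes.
Characteristic polynomials: χ_{M1} = (x + 5)^3, χ_{M2} = (x + 5)^3, χ_{M3} = x^3.

{M1}: invariant factors x + 5, (x + 5)^2.

{M2}: invariant factors x + 5, x + 5, x + 5.

{M3}: invariant factors x, x^2.

Matrices are similar if and only if their invariant-factor lists agree; the partition into similarity classes is {M1}, {M2}, {M3}.

3 classes: {M1}, {M2}, {M3}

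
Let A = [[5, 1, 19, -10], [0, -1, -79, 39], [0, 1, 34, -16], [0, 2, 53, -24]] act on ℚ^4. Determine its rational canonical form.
R = [[5, 0, 0, 0], [0, 0, 0, 15], [0, 1, 0, -23], [0, 0, 1, 9]]

The invariant factors of A (the non-unit diagonal entries of the Smith normal form of xI - A over ℚ[x]) are x - 5, (x - 5)(x - 3)(x - 1), each dividing the next. The characteristic polynomial is their product, (x - 5)^2(x - 3)(x - 1).

The rational canonical form is the block-diagonal matrix of companion matrices C(f_i):
R = [[5, 0, 0, 0], [0, 0, 0, 15], [0, 1, 0, -23], [0, 0, 1, 9]].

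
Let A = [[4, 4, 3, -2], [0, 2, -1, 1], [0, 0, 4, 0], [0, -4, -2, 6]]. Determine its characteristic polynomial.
χ_A(x) = (x - 4)^4

xI - A = [[x - 4, -4, -3, 2], [0, x - 2, 1, -1], [0, 0, x - 4, 0], [0, 4, 2, x - 6]].

Expanding det(xI - A) along the first row:
det(xI - A) = + (x - 4)·det([[x - 2, 1, -1], [0, x - 4, 0], [4, 2, x - 6]]) - (-4)·det([[0, 1, -1], [0, x - 4, 0], [0, 2, x - 6]]) + (-3)·det([[0, x - 2, -1], [0, 0, 0], [0, 4, x - 6]]) - (2)·det([[0, x - 2, 1], [0, 0, x - 4], [0, 4, 2]]).

Evaluating gives χ_A(x) = x^4 - 16x^3 + 96x^2 - 256x + 256 = (x - 4)^4.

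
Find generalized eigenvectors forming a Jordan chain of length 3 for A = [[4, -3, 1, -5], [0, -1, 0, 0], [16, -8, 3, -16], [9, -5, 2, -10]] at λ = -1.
We seek v_1 ∈ ker((A + I)^3) \ ker((A + I)^2), then set v_{i+1} = (A + I) v_i.

One such chain is v_1 = [[-2, -3, 1, 0]]^T, v_2 = [[0, 0, -4, -1]]^T, v_3 = [[1, 0, 0, 1]]^T. Check: (A + I) v_3 = [[0, 0, 0, 0]]^T = 0.

v_1 = [[-2, -3, 1, 0]]^T, v_2 = [[0, 0, -4, -1]]^T, v_3 = [[1, 0, 0, 1]]^T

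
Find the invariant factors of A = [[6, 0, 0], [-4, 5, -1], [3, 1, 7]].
The Jordan structure of A has elementary divisors (x - 6)^3. Arranging the block sizes at each eigenvalue in decreasing order and taking row products gives the invariant factors.

Invariant factors (smallest first, each dividing the next): (x - 6)^3.

Check: the last factor (x - 6)^3 is the minimal polynomial, and the product (x - 6)^3 is the characteristic polynomial.

(x - 6)^3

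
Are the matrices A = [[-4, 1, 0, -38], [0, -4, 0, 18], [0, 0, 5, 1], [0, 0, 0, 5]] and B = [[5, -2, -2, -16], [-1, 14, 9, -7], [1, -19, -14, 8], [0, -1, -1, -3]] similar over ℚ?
Two matrices over a field are similar if and only if they have the same invariant factors.

Both A and B have characteristic polynomial (x - 5)^2(x + 4)^2 and minimal polynomial (x - 5)^2(x + 4)^2. Computing further, both have invariant factors (x - 5)^2(x + 4)^2. Hence A and B are similar.

Yes.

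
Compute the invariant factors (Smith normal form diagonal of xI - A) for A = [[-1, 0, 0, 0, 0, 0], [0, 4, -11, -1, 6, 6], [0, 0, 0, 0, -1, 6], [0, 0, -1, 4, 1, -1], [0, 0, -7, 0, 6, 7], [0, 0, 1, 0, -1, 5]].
The Jordan structure of A has elementary divisors (x + 1), (x + 1), (x - 4)^2, (x - 6)^2. Arranging the block sizes at each eigenvalue in decreasing order and taking row products gives the invariant factors.

Invariant factors (smallest first, each dividing the next): x + 1, (x - 6)^2(x - 4)^2(x + 1).

Check: the last factor (x - 6)^2(x - 4)^2(x + 1) is the minimal polynomial, and the product (x - 6)^2(x - 4)^2(x + 1)^2 is the characteristic polynomial.

x + 1, (x - 6)^2(x - 4)^2(x + 1)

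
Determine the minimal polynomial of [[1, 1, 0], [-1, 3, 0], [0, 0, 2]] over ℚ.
The characteristic polynomial factors as (x - 2)^3. The minimal polynomial is ∏(x - λ)^{k_λ} where k_λ is the size of the largest Jordan block at λ.

For λ = 2: rank(A - 2I) = 1, and the largest Jordan block has size 2 (the smallest k with rank((A - 2I)^k) = rank((A - 2I)^(k+1))).

So m_A(x) = (x - 2)^2.

m_A(x) = (x - 2)^2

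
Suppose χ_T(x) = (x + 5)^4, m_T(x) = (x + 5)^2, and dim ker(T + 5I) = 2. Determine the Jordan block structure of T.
Jordan blocks: (-5, 2), (-5, 2)

λ = -5: algebraic multiplicity 4 (exponent in χ_T), largest block size 2 (exponent in m_T), 2 blocks (geometric multiplicity). These force block sizes [2, 2].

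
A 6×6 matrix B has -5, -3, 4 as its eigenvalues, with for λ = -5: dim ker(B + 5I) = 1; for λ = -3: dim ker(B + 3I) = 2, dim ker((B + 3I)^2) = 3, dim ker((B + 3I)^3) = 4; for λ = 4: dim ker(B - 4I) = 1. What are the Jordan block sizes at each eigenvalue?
Jordan blocks: (-5, 1), (-3, 3), (-3, 1), (4, 1)

λ = -5: successive nullity increments [1] count blocks of size ≥ k; block sizes are [1].
λ = -3: successive nullity increments [2, 1, 1] count blocks of size ≥ k; block sizes are [3, 1].
λ = 4: successive nullity increments [1] count blocks of size ≥ k; block sizes are [1].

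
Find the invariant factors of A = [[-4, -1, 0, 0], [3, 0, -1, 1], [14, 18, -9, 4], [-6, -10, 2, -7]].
x + 5, (x + 5)^3

The Jordan structure of A has elementary divisors (x + 5)^3, (x + 5). Arranging the block sizes at each eigenvalue in decreasing order and taking row products gives the invariant factors.

Invariant factors (smallest first, each dividing the next): x + 5, (x + 5)^3.

Check: the last factor (x + 5)^3 is the minimal polynomial, and the product (x + 5)^4 is the characteristic polynomial.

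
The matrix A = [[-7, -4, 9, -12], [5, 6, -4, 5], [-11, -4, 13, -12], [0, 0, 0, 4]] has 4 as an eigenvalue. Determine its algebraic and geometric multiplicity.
The characteristic polynomial is (x - 4)^4, so the factor x - 4 appears with exponent 4: the algebraic multiplicity is 4.

rank(A - 4I) = 2, so the eigenspace has dimension 4 - 2 = 2: the geometric multiplicity is 2.

Since 2 < 4, A is not diagonalizable.

algebraic multiplicity 4, geometric multiplicity 2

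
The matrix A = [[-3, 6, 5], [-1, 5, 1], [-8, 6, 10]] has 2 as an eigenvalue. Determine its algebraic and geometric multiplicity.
The characteristic polynomial is (x - 5)^2(x - 2), so the factor x - 2 appears with exponent 1: the algebraic multiplicity is 1.

rank(A - 2I) = 2, so the eigenspace has dimension 3 - 2 = 1: the geometric multiplicity is 1.

algebraic multiplicity 1, geometric multiplicity 1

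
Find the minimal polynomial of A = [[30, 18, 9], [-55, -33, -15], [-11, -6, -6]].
m_A(x) = (x + 3)^2

The characteristic polynomial factors as (x + 3)^3. The minimal polynomial is ∏(x - λ)^{k_λ} where k_λ is the size of the largest Jordan block at λ.

For λ = -3: rank(A + 3I) = 1, and the largest Jordan block has size 2 (the smallest k with rank((A + 3I)^k) = rank((A + 3I)^(k+1))).

So m_A(x) = (x + 3)^2.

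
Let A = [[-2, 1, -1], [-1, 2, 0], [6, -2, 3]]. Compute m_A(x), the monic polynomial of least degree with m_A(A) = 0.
m_A(x) = (x - 1)^3

The characteristic polynomial factors as (x - 1)^3. The minimal polynomial is ∏(x - λ)^{k_λ} where k_λ is the size of the largest Jordan block at λ.

For λ = 1: rank(A - I) = 2, and the largest Jordan block has size 3 (the smallest k with rank((A - I)^k) = rank((A - I)^(k+1))).

So m_A(x) = (x - 1)^3.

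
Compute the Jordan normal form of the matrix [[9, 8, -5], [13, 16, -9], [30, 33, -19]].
The characteristic polynomial is det(xI - A) = (x - 2)^3, so the eigenvalues are 2 (algebraic multiplicity 3).

For λ = 2: rank(A - 2I) = 2, rank((A - 2I)^2) = 1, rank((A - 2I)^3) = 0. The eigenspace has dimension 3 - 2 = 1, so there is 1 Jordan block; the rank sequence gives block sizes [3].

Assembling the blocks gives the Jordan form J above.

J = [[2, 1, 0], [0, 2, 1], [0, 0, 2]]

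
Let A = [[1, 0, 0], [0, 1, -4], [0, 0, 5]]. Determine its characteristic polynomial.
xI - A = [[x - 1, 0, 0], [0, x - 1, 4], [0, 0, x - 5]].

Expanding det(xI - A) along the first row:
det(xI - A) = + (x - 1)·det([[x - 1, 4], [0, x - 5]]) - (0)·det([[0, 4], [0, x - 5]]) + (0)·det([[0, x - 1], [0, 0]]).

Evaluating gives χ_A(x) = x^3 - 7x^2 + 11x - 5 = (x - 5)(x - 1)^2.

χ_A(x) = (x - 5)(x - 1)^2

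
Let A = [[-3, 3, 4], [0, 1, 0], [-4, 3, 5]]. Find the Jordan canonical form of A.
J = [[1, 1, 0], [0, 1, 0], [0, 0, 1]]

The characteristic polynomial is det(xI - A) = (x - 1)^3, so the eigenvalues are 1 (algebraic multiplicity 3).

For λ = 1: rank(A - I) = 1, rank((A - I)^2) = 0. The eigenspace has dimension 3 - 1 = 2, so there are 2 Jordan blocks; the rank sequence gives block sizes [2, 1].

Assembling the blocks gives the Jordan form J above.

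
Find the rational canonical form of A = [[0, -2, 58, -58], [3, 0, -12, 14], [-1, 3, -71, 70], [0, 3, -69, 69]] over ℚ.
R = [[0, 0, 0, -36], [1, 0, 0, 12], [0, 1, 0, 11], [0, 0, 1, -2]]

The invariant factors of A (the non-unit diagonal entries of the Smith normal form of xI - A over ℚ[x]) are (x - 2)^2(x + 3)^2, each dividing the next. The characteristic polynomial is their product, (x - 2)^2(x + 3)^2.

The rational canonical form is the block-diagonal matrix of companion matrices C(f_i):
R = [[0, 0, 0, -36], [1, 0, 0, 12], [0, 1, 0, 11], [0, 0, 1, -2]].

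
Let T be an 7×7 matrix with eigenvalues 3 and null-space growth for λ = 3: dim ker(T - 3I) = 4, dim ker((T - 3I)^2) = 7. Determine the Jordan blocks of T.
λ = 3: successive nullity increments [4, 3] count blocks of size ≥ k; block sizes are [2, 2, 2, 1].

Jordan blocks: (3, 2), (3, 2), (3, 2), (3, 1)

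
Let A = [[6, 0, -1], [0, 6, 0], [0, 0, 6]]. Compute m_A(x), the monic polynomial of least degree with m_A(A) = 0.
The characteristic polynomial factors as (x - 6)^3. The minimal polynomial is ∏(x - λ)^{k_λ} where k_λ is the size of the largest Jordan block at λ.

For λ = 6: rank(A - 6I) = 1, and the largest Jordan block has size 2 (the smallest k with rank((A - 6I)^k) = rank((A - 6I)^(k+1))).

So m_A(x) = (x - 6)^2.

m_A(x) = (x - 6)^2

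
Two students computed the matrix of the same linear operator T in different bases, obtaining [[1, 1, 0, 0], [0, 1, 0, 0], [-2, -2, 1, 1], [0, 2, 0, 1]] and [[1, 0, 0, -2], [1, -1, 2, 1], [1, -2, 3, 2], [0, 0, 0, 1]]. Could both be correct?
Yes.

Two matrices over a field are similar if and only if they have the same invariant factors.

Both A and B have characteristic polynomial (x - 1)^4 and minimal polynomial (x - 1)^2. Computing further, both have invariant factors (x - 1)^2, (x - 1)^2. Hence A and B are similar.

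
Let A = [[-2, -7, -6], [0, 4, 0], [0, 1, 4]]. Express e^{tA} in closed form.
A has Jordan form J = [[-2, 0, 0], [0, 4, 1], [0, 0, 4]] with A = PJP^{-1}, so e^{tA} = P e^{tJ} P^{-1}.

For a Jordan block J_k(λ), e^{tJ_k(λ)} = e^{λt} · (I + tN + t^2 N^2/2! + ... + t^{k-1} N^{k-1}/(k-1)!) where N is the nilpotent superdiagonal part.

Assembling the blocks and conjugating back gives the entries of e^{tA} as shown above.

e^{tA} = [[e^{-2*t}, (-(t + 1)*e^{6*t} + 1)*e^{-2*t}, (1 - e^{6*t})*e^{-2*t}], [0, e^{4*t}, 0], [0, t*e^{4*t}, e^{4*t}]]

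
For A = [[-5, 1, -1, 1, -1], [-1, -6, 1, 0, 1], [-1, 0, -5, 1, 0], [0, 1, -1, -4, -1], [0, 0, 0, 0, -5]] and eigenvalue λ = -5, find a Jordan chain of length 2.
We seek v_1 ∈ ker((A + 5I)^2) \ ker(A + 5I), then set v_{i+1} = (A + 5I) v_i.

One such chain is v_1 = [[0, 0, -1, 0, 0]]^T, v_2 = [[1, -1, 0, 1, 0]]^T. Check: (A + 5I) v_2 = [[0, 0, 0, 0, 0]]^T = 0.

v_1 = [[0, 0, -1, 0, 0]]^T, v_2 = [[1, -1, 0, 1, 0]]^T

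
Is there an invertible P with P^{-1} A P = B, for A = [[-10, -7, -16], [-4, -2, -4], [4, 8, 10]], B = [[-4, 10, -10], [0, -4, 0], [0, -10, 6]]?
No.

Both have characteristic polynomial (x - 6)(x + 4)^2, but the minimal polynomial of A is (x - 6)(x + 4)^2 while the minimal polynomial of B is (x - 6)(x + 4). The minimal polynomial is a similarity invariant, so A and B are not similar.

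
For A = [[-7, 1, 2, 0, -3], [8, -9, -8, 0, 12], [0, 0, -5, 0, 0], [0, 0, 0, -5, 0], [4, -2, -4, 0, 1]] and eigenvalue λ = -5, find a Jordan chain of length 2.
v_1 = [[0, 1, 0, -1, 0]]^T, v_2 = [[1, -4, 0, 0, -2]]^T

We seek v_1 ∈ ker((A + 5I)^2) \ ker(A + 5I), then set v_{i+1} = (A + 5I) v_i.

One such chain is v_1 = [[0, 1, 0, -1, 0]]^T, v_2 = [[1, -4, 0, 0, -2]]^T. Check: (A + 5I) v_2 = [[0, 0, 0, 0, 0]]^T = 0.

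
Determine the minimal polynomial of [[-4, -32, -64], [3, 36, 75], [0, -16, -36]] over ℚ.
The characteristic polynomial factors as x^2(x + 4). The minimal polynomial is ∏(x - λ)^{k_λ} where k_λ is the size of the largest Jordan block at λ.

For λ = -4: rank(A + 4I) = 2, and the largest Jordan block has size 1 (the smallest k with rank((A + 4I)^k) = rank((A + 4I)^(k+1))).
For λ = 0: rank(A) = 2, and the largest Jordan block has size 2 (the smallest k with rank(A^k) = rank(A^(k+1))).

So m_A(x) = x^2(x + 4).

m_A(x) = x^2(x + 4)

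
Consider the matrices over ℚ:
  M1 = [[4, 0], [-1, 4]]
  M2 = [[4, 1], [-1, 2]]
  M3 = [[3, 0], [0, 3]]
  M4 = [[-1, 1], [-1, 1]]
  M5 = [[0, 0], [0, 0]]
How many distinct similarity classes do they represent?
5 classes: {M1}, {M2}, {M3}, {M4}, {M5}

Characteristic polynomials: χ_{M1} = (x - 4)^2, χ_{M2} = (x - 3)^2, χ_{M3} = (x - 3)^2, χ_{M4} = x^2, χ_{M5} = x^2.

{M1}: invariant factors (x - 4)^2.

{M2}: invariant factors (x - 3)^2.

{M3}: invariant factors x - 3, x - 3.

{M4}: invariant factors x^2.

{M5}: invariant factors x, x.

Matrices are similar if and only if their invariant-factor lists agree; the partition into similarity classes is {M1}, {M2}, {M3}, {M4}, {M5}.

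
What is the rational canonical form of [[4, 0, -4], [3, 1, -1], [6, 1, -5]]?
R = [[0, 0, -4], [1, 0, -4], [0, 1, 0]]

The invariant factors of A (the non-unit diagonal entries of the Smith normal form of xI - A over ℚ[x]) are x^3 + 4x + 4, each dividing the next. The characteristic polynomial is their product, x^3 + 4x + 4.

The rational canonical form is the block-diagonal matrix of companion matrices C(f_i):
R = [[0, 0, -4], [1, 0, -4], [0, 1, 0]].

Note the characteristic polynomial does not split into linear factors over ℚ, so A has no Jordan form over ℚ; the rational canonical form exists over any field.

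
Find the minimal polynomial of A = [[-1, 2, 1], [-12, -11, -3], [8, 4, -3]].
m_A(x) = (x + 5)^2

The characteristic polynomial factors as (x + 5)^3. The minimal polynomial is ∏(x - λ)^{k_λ} where k_λ is the size of the largest Jordan block at λ.

For λ = -5: rank(A + 5I) = 1, and the largest Jordan block has size 2 (the smallest k with rank((A + 5I)^k) = rank((A + 5I)^(k+1))).

So m_A(x) = (x + 5)^2.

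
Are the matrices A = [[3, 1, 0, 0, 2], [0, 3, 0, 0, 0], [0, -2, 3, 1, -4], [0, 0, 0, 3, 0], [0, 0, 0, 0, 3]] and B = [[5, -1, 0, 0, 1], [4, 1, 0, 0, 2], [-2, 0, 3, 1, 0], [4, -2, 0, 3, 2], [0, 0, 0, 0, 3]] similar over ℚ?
Yes.

Two matrices over a field are similar if and only if they have the same invariant factors.

Both A and B have characteristic polynomial (x - 3)^5 and minimal polynomial (x - 3)^2. Computing further, both have invariant factors x - 3, (x - 3)^2, (x - 3)^2. Hence A and B are similar.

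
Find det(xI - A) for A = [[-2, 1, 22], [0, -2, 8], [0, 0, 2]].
xI - A = [[x + 2, -1, -22], [0, x + 2, -8], [0, 0, x - 2]].

Expanding det(xI - A) along the first row:
det(xI - A) = + (x + 2)·det([[x + 2, -8], [0, x - 2]]) - (-1)·det([[0, -8], [0, x - 2]]) + (-22)·det([[0, x + 2], [0, 0]]).

Evaluating gives χ_A(x) = x^3 + 2x^2 - 4x - 8 = (x - 2)(x + 2)^2.

χ_A(x) = (x - 2)(x + 2)^2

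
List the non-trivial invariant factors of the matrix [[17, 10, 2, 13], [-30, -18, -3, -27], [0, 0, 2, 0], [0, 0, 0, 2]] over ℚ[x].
The Jordan structure of A has elementary divisors (x + 3), (x - 2)^2, (x - 2). Arranging the block sizes at each eigenvalue in decreasing order and taking row products gives the invariant factors.

Invariant factors (smallest first, each dividing the next): x - 2, (x - 2)^2(x + 3).

Check: the last factor (x - 2)^2(x + 3) is the minimal polynomial, and the product (x - 2)^3(x + 3) is the characteristic polynomial.

x - 2, (x - 2)^2(x + 3)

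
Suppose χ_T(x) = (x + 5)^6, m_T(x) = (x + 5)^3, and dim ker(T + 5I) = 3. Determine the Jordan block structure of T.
Jordan blocks: (-5, 3), (-5, 2), (-5, 1)

λ = -5: algebraic multiplicity 6 (exponent in χ_T), largest block size 3 (exponent in m_T), 3 blocks (geometric multiplicity). These force block sizes [3, 2, 1].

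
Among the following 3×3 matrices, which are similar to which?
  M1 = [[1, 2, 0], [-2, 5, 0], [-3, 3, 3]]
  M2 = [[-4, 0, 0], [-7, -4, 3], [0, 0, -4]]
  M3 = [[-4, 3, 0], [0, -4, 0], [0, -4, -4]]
2 classes: {M1}, {M2, M3}

Characteristic polynomials: χ_{M1} = (x - 3)^3, χ_{M2} = (x + 4)^3, χ_{M3} = (x + 4)^3.

{M1}: invariant factors x - 3, (x - 3)^2.

{M2, M3}: invariant factors x + 4, (x + 4)^2.

Matrices are similar if and only if their invariant-factor lists agree; the partition into similarity classes is {M1}, {M2, M3}.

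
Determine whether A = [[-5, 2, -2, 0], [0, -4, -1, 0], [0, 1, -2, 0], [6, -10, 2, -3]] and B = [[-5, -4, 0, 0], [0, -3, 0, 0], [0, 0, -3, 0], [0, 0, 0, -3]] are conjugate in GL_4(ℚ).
No.

Both have characteristic polynomial (x + 3)^3(x + 5), but the minimal polynomial of A is (x + 3)^2(x + 5) while the minimal polynomial of B is (x + 3)(x + 5). The minimal polynomial is a similarity invariant, so A and B are not similar.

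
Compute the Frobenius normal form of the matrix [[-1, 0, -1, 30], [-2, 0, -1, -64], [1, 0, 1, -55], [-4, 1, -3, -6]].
The invariant factors of A (the non-unit diagonal entries of the Smith normal form of xI - A over ℚ[x]) are (x^2 + 3x + 5)^2, each dividing the next. The characteristic polynomial is their product, (x^2 + 3x + 5)^2.

The rational canonical form is the block-diagonal matrix of companion matrices C(f_i):
R = [[0, 0, 0, -25], [1, 0, 0, -30], [0, 1, 0, -19], [0, 0, 1, -6]].

Note the characteristic polynomial does not split into linear factors over ℚ, so A has no Jordan form over ℚ; the rational canonical form exists over any field.

R = [[0, 0, 0, -25], [1, 0, 0, -30], [0, 1, 0, -19], [0, 0, 1, -6]]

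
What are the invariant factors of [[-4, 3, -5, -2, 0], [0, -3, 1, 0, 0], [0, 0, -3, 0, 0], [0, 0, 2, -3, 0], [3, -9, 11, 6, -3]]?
The Jordan structure of A has elementary divisors (x + 4), (x + 3)^2, (x + 3), (x + 3). Arranging the block sizes at each eigenvalue in decreasing order and taking row products gives the invariant factors.

Invariant factors (smallest first, each dividing the next): x + 3, x + 3, (x + 3)^2(x + 4).

Check: the last factor (x + 3)^2(x + 4) is the minimal polynomial, and the product (x + 3)^4(x + 4) is the characteristic polynomial.

x + 3, x + 3, (x + 3)^2(x + 4)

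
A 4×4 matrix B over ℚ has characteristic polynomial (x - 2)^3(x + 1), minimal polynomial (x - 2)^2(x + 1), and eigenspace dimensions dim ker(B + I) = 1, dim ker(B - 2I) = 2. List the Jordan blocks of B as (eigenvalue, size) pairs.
Jordan blocks: (-1, 1), (2, 2), (2, 1)

λ = -1: algebraic multiplicity 1 (exponent in χ_B), largest block size 1 (exponent in m_B), 1 block (geometric multiplicity). This forces block sizes [1].
λ = 2: algebraic multiplicity 3 (exponent in χ_B), largest block size 2 (exponent in m_B), 2 blocks (geometric multiplicity). These force block sizes [2, 1].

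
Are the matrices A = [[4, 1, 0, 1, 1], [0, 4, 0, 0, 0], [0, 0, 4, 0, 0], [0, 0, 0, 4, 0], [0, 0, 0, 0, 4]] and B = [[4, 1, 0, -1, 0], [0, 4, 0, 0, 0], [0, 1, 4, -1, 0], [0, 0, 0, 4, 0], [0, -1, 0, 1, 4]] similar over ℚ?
Two matrices over a field are similar if and only if they have the same invariant factors.

Both A and B have characteristic polynomial (x - 4)^5 and minimal polynomial (x - 4)^2. Computing further, both have invariant factors x - 4, x - 4, x - 4, (x - 4)^2. Hence A and B are similar.

Yes.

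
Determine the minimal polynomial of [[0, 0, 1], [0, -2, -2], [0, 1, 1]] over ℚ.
The characteristic polynomial factors as x^2(x + 1). The minimal polynomial is ∏(x - λ)^{k_λ} where k_λ is the size of the largest Jordan block at λ.

For λ = -1: rank(A + I) = 2, and the largest Jordan block has size 1 (the smallest k with rank((A + I)^k) = rank((A + I)^(k+1))).
For λ = 0: rank(A) = 2, and the largest Jordan block has size 2 (the smallest k with rank(A^k) = rank(A^(k+1))).

So m_A(x) = x^2(x + 1).

m_A(x) = x^2(x + 1)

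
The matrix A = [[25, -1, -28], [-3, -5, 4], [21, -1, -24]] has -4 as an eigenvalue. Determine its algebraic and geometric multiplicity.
The characteristic polynomial is (x - 4)(x + 4)^2, so the factor x + 4 appears with exponent 2: the algebraic multiplicity is 2.

rank(A + 4I) = 2, so the eigenspace has dimension 3 - 2 = 1: the geometric multiplicity is 1.

Since 1 < 2, A is not diagonalizable.

algebraic multiplicity 2, geometric multiplicity 1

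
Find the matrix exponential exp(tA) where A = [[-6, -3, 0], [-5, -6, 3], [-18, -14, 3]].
A has Jordan form J = [[-3, 1, 0], [0, -3, 1], [0, 0, -3]] with A = PJP^{-1}, so e^{tA} = P e^{tJ} P^{-1}.

For a Jordan block J_k(λ), e^{tJ_k(λ)} = e^{λt} · (I + tN + t^2 N^2/2! + ... + t^{k-1} N^{k-1}/(k-1)!) where N is the nilpotent superdiagonal part.

Assembling the blocks and conjugating back gives the entries of e^{tA} as shown above.

e^{tA} = [[(12*t^2 - 3*t + 1)*e^{-3*t}, 3*t*(3*t - 1)*e^{-3*t}, -9*t^2*e^{-3*t}/2], [t*(-12*t - 5)*e^{-3*t}, (-9*t^2 - 3*t + 1)*e^{-3*t}, 3*t*(3*t + 2)*e^{-3*t}/2], [2*t*(4*t - 9)*e^{-3*t}, 2*t*(3*t - 7)*e^{-3*t}, (-3*t^2 + 6*t + 1)*e^{-3*t}]]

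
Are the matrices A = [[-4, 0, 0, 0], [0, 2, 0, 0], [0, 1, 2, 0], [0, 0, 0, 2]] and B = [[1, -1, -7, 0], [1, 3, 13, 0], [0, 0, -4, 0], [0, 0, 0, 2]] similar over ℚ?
Yes.

Two matrices over a field are similar if and only if they have the same invariant factors.

Both A and B have characteristic polynomial (x - 2)^3(x + 4) and minimal polynomial (x - 2)^2(x + 4). Computing further, both have invariant factors x - 2, (x - 2)^2(x + 4). Hence A and B are similar.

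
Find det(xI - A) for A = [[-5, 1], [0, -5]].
xI - A = [[x + 5, -1], [0, x + 5]].

Expanding det(xI - A) along the first row:
det(xI - A) = + (x + 5)·det([[x + 5]]) - (-1)·det([[0]]).

Evaluating gives χ_A(x) = x^2 + 10x + 25 = (x + 5)^2.

χ_A(x) = (x + 5)^2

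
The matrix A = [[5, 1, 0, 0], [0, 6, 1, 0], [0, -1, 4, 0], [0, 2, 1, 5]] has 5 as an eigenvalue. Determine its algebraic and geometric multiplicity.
algebraic multiplicity 4, geometric multiplicity 2

The characteristic polynomial is (x - 5)^4, so the factor x - 5 appears with exponent 4: the algebraic multiplicity is 4.

rank(A - 5I) = 2, so the eigenspace has dimension 4 - 2 = 2: the geometric multiplicity is 2.

Since 2 < 4, A is not diagonalizable.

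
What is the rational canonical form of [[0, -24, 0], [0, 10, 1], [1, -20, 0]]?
R = [[0, 0, -24], [1, 0, -20], [0, 1, 10]]

The invariant factors of A (the non-unit diagonal entries of the Smith normal form of xI - A over ℚ[x]) are (x - 6)(x^2 - 4x - 4), each dividing the next. The characteristic polynomial is their product, (x - 6)(x^2 - 4x - 4).

The rational canonical form is the block-diagonal matrix of companion matrices C(f_i):
R = [[0, 0, -24], [1, 0, -20], [0, 1, 10]].

Note the characteristic polynomial does not split into linear factors over ℚ, so A has no Jordan form over ℚ; the rational canonical form exists over any field.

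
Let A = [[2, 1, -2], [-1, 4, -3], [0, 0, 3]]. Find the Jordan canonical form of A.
J = [[3, 1, 0], [0, 3, 1], [0, 0, 3]]

The characteristic polynomial is det(xI - A) = (x - 3)^3, so the eigenvalues are 3 (algebraic multiplicity 3).

For λ = 3: rank(A - 3I) = 2, rank((A - 3I)^2) = 1, rank((A - 3I)^3) = 0. The eigenspace has dimension 3 - 2 = 1, so there is 1 Jordan block; the rank sequence gives block sizes [3].

Assembling the blocks gives the Jordan form J above.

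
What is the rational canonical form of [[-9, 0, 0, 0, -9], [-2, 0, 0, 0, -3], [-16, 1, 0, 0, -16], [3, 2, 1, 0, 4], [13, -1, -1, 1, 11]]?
The invariant factors of A (the non-unit diagonal entries of the Smith normal form of xI - A over ℚ[x]) are (x - 3)(x + 1)(x^3 - 2x - 3), each dividing the next. The characteristic polynomial is their product, (x - 3)(x + 1)(x^3 - 2x - 3).

The rational canonical form is the block-diagonal matrix of companion matrices C(f_i):
R = [[0, 0, 0, 0, -9], [1, 0, 0, 0, -12], [0, 1, 0, 0, -1], [0, 0, 1, 0, 5], [0, 0, 0, 1, 2]].

Note the characteristic polynomial does not split into linear factors over ℚ, so A has no Jordan form over ℚ; the rational canonical form exists over any field.

R = [[0, 0, 0, 0, -9], [1, 0, 0, 0, -12], [0, 1, 0, 0, -1], [0, 0, 1, 0, 5], [0, 0, 0, 1, 2]]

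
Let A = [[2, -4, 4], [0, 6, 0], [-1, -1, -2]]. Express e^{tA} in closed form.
e^{tA} = [[2*t + 1, 2*t - e^{6*t} + 1, 4*t], [0, e^{6*t}, 0], [-t, -t, 1 - 2*t]]

A has Jordan form J = [[0, 1, 0], [0, 0, 0], [0, 0, 6]] with A = PJP^{-1}, so e^{tA} = P e^{tJ} P^{-1}.

For a Jordan block J_k(λ), e^{tJ_k(λ)} = e^{λt} · (I + tN + t^2 N^2/2! + ... + t^{k-1} N^{k-1}/(k-1)!) where N is the nilpotent superdiagonal part.

Assembling the blocks and conjugating back gives the entries of e^{tA} as shown above.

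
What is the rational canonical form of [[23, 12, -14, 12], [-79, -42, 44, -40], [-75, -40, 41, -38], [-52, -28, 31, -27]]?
R = [[0, 0, 0, 18], [1, 0, 0, 21], [0, 1, 0, -1], [0, 0, 1, -5]]

The invariant factors of A (the non-unit diagonal entries of the Smith normal form of xI - A over ℚ[x]) are (x - 2)(x + 1)(x + 3)^2, each dividing the next. The characteristic polynomial is their product, (x - 2)(x + 1)(x + 3)^2.

The rational canonical form is the block-diagonal matrix of companion matrices C(f_i):
R = [[0, 0, 0, 18], [1, 0, 0, 21], [0, 1, 0, -1], [0, 0, 1, -5]].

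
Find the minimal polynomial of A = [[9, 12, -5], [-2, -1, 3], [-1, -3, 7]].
The characteristic polynomial factors as (x - 5)^3. The minimal polynomial is ∏(x - λ)^{k_λ} where k_λ is the size of the largest Jordan block at λ.

For λ = 5: rank(A - 5I) = 2, and the largest Jordan block has size 3 (the smallest k with rank((A - 5I)^k) = rank((A - 5I)^(k+1))).

So m_A(x) = (x - 5)^3.

m_A(x) = (x - 5)^3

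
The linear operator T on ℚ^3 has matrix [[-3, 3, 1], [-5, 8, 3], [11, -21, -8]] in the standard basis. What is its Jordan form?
The characteristic polynomial is det(xI - A) = (x + 1)^3, so the eigenvalues are -1 (algebraic multiplicity 3).

For λ = -1: rank(A + I) = 2, rank((A + I)^2) = 1, rank((A + I)^3) = 0. The eigenspace has dimension 3 - 2 = 1, so there is 1 Jordan block; the rank sequence gives block sizes [3].

Assembling the blocks gives the Jordan form J above.

J = [[-1, 1, 0], [0, -1, 1], [0, 0, -1]]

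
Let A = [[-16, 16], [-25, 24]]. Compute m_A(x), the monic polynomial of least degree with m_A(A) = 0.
m_A(x) = (x - 4)^2

The characteristic polynomial factors as (x - 4)^2. The minimal polynomial is ∏(x - λ)^{k_λ} where k_λ is the size of the largest Jordan block at λ.

For λ = 4: rank(A - 4I) = 1, and the largest Jordan block has size 2 (the smallest k with rank((A - 4I)^k) = rank((A - 4I)^(k+1))).

So m_A(x) = (x - 4)^2.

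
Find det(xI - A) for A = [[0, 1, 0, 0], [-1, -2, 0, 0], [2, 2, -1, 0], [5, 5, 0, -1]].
χ_A(x) = (x + 1)^4

xI - A = [[x, -1, 0, 0], [1, x + 2, 0, 0], [-2, -2, x + 1, 0], [-5, -5, 0, x + 1]].

Expanding det(xI - A) along the first row:
det(xI - A) = + (x)·det([[x + 2, 0, 0], [-2, x + 1, 0], [-5, 0, x + 1]]) - (-1)·det([[1, 0, 0], [-2, x + 1, 0], [-5, 0, x + 1]]) + (0)·det([[1, x + 2, 0], [-2, -2, 0], [-5, -5, x + 1]]) - (0)·det([[1, x + 2, 0], [-2, -2, x + 1], [-5, -5, 0]]).

Evaluating gives χ_A(x) = x^4 + 4x^3 + 6x^2 + 4x + 1 = (x + 1)^4.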